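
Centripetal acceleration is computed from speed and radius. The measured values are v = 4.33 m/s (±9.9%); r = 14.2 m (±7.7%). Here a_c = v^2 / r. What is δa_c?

Relative error in a monomial: (δa_c/a_c)² = Σ (nᵢ · δxᵢ/xᵢ)².
  (2·δv/v)² = (2×0.0990)² = 0.0392;  (-1·δr/r)² = (-1×0.0770)² = 0.00593
δa_c/a_c = √(0.0451) = 0.212
a_c = 1.32 m/s^2, so δa_c = 0.212 × 1.32 = 0.281 m/s^2.

0.281 m/s^2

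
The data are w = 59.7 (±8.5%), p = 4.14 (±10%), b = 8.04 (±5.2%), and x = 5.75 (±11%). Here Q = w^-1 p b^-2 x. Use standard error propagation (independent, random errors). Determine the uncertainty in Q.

Each factor contributes (exponent × relative error)² to (δQ/Q)²:
  (-1·δw/w)² = (-1×0.0850)² = 0.00723;  (1·δp/p)² = (1×0.100)² = 0.0100;  (-2·δb/b)² = (-2×0.0520)² = 0.0108;  (1·δx/x)² = (1×0.110)² = 0.0121
δQ/Q = √(0.0401) = 0.200
Q = 0.00617, so δQ = 0.200 × 0.00617 = 0.00124.

0.00124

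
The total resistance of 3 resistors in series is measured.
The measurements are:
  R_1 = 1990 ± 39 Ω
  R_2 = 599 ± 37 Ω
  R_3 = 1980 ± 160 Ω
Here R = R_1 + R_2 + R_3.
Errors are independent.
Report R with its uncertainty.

4570 ± 169 Ω

Each term contributes (cᵢ δxᵢ)² to (δR)²:
  (δR_1)² = 1520;  (δR_2)² = 1370;  (δR_3)² = 25600
δR = √(28500) = 169 Ω
R = 4570 Ω.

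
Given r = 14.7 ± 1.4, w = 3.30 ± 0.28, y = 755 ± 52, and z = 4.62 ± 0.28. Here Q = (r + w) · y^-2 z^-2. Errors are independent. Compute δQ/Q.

Let u = r + w = 18.0. δu = √(δr² + δw²) = √(1.96 + 0.0784) = 1.43, so δu/u = 0.0793.
Q is then a monomial in u, y, z:
δQ/Q = √((δu/u)² + (-2·δy/y)² + (-2·δz/z)²) = √(0.00629 + 0.0190 + 0.0147) = 0.200

0.200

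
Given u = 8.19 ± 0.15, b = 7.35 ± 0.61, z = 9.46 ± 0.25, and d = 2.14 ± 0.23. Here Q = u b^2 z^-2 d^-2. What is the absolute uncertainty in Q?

Q is a product of powers, so relative uncertainties combine in quadrature:
  (1·δu/u)² = (1×0.0183)² = 0.000335;  (2·δb/b)² = (2×0.0830)² = 0.0276;  (-2·δz/z)² = (-2×0.0264)² = 0.00279;  (-2·δd/d)² = (-2×0.107)² = 0.0462
δQ/Q = √(0.0769) = 0.277
Q = 1.08, so δQ = 0.277 × 1.08 = 0.299.

0.299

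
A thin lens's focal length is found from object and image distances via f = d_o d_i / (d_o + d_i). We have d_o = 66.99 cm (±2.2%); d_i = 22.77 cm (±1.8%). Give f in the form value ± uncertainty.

∂f/∂d_o = (d_i/(d_o+d_i))² = 0.0644;  ∂f/∂d_i = (d_o/(d_o+d_i))² = 0.557
δf = √((∂f/∂d_o · δd_o)² + (∂f/∂d_i · δd_i)²) = √(0.00899 + 0.0521) = 0.247 cm
f = 16.99 cm.

16.99 ± 0.247 cm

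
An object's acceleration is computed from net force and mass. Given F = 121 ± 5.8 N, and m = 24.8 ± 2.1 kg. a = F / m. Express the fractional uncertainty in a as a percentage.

9.73%

For a monomial a ∝ F, m^-1, fractional errors add in quadrature:
  (1·δF/F)² = (1×0.0479)² = 0.00230;  (-1·δm/m)² = (-1×0.0847)² = 0.00717
δa/a = √(0.00947) = 0.0973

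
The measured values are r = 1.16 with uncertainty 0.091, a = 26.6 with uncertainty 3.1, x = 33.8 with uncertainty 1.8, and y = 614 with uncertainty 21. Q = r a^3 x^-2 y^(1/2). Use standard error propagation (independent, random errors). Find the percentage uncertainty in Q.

37.4%

For a monomial Q ∝ r, a^3, x^-2, y^(1/2), fractional errors add in quadrature:
  (1·δr/r)² = (1×0.0784)² = 0.00615;  (3·δa/a)² = (3×0.117)² = 0.122;  (-2·δx/x)² = (-2×0.0533)² = 0.0113;  (½·δy/y)² = (0.5×0.0342)² = 0.000292
δQ/Q = √(0.140) = 0.374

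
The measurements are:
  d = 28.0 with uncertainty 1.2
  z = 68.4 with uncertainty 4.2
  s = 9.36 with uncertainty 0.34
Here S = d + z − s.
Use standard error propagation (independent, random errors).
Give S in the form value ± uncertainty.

S is a linear combination, so absolute uncertainties add in quadrature:
  (δd)² = 1.44;  (δz)² = 17.6;  (δs)² = 0.116
δS = √(19.2) = 4.38
S = 87.0.

87.0 ± 4.38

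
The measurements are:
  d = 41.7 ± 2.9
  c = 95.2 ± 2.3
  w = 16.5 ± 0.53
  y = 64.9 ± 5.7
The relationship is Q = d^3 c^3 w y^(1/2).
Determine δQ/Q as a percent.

Each factor contributes (exponent × relative error)² to (δQ/Q)²:
  (3·δd/d)² = (3×0.0695)² = 0.0435;  (3·δc/c)² = (3×0.0242)² = 0.00525;  (1·δw/w)² = (1×0.0321)² = 0.00103;  (½·δy/y)² = (0.5×0.0878)² = 0.00193
δQ/Q = √(0.0517) = 0.227

22.7%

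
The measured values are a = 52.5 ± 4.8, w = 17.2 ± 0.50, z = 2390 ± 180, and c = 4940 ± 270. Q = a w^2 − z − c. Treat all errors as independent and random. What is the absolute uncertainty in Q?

1710

Let p = a·w^2 = 15500. δp/p = √((1·δa/a)² + (2·δw/w)²) = √(0.00836 + 0.00338) = 0.108, so δp = 1680.
Q = p − z − c: δQ = √(δp² + δz² + δc²) = √(2.83e+06 + 32400 + 72900) = 1710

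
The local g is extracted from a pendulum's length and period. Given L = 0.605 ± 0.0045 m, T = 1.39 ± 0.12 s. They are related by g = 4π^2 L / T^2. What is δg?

g is a product of powers, so relative uncertainties combine in quadrature:
  (1·δL/L)² = (1×0.00744)² = 5.53e-05;  (-2·δT/T)² = (-2×0.0863)² = 0.0298
δg/g = √(0.0299) = 0.173
g = 12.4 m/s^2, so δg = 0.173 × 12.4 = 2.14 m/s^2.

2.14 m/s^2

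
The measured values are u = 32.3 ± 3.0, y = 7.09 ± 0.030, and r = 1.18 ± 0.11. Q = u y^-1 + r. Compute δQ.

Let p = u·y^-1 = 4.56. δp/p = √((1·δu/u)² + (-1·δy/y)²) = √(0.00863 + 1.79e-05) = 0.0930, so δp = 0.424.
Q = p + r: δQ = √(δp² + δr²) = √(0.179 + 0.0121) = 0.438

0.438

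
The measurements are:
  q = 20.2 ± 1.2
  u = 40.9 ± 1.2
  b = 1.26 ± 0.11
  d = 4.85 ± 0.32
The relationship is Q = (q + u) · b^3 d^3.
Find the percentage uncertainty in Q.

Let w = q + u = 61.1. δw = √(δq² + δu²) = √(1.44 + 1.44) = 1.70, so δw/w = 0.0278.
Q is then a monomial in w, b, d:
δQ/Q = √((δw/w)² + (3·δb/b)² + (3·δd/d)²) = √(0.000771 + 0.0686 + 0.0392) = 0.329

32.9%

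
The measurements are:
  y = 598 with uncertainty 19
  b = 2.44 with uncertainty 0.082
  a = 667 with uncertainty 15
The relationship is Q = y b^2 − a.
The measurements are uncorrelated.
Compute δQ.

Let p = y·b^2 = 3560. δp/p = √((1·δy/y)² + (2·δb/b)²) = √(0.00101 + 0.00452) = 0.0743, so δp = 265.
Q = p − a: δQ = √(δp² + δa²) = √(70100 + 225) = 265

265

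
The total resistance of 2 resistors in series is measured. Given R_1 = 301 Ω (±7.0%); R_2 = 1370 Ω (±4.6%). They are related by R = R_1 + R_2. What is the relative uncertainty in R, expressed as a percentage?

3.98%

Sums and differences: (δR)² = Σ (cᵢ δxᵢ)².
  (δR_1)² = 444;  (δR_2)² = 3970
δR = √(4420) = 66.4 Ω
R = 1670 Ω, so δR/R = 66.4/1670 = 0.0398.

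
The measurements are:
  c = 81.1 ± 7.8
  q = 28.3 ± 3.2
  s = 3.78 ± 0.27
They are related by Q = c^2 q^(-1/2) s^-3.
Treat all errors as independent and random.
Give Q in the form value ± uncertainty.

22.9 ± 6.72

Since Q is a product/quotient, work with relative uncertainties:
  (2·δc/c)² = (2×0.0962)² = 0.0370;  (−½·δq/q)² = (-0.5×0.113)² = 0.00320;  (-3·δs/s)² = (-3×0.0714)² = 0.0459
δQ/Q = √(0.0861) = 0.293
Q = 22.9, so δQ = 0.293 × 22.9 = 6.72.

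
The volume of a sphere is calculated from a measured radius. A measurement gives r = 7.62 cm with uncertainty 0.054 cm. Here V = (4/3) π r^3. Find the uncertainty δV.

V is a product of powers, so relative uncertainties combine in quadrature:
  (3·δr/r)² = (3×0.00709)² = 0.000452
δV/V = √(0.000452) = 0.0213
V = 1850 cm^3, so δV = 0.0213 × 1850 = 39.4 cm^3.

39.4 cm^3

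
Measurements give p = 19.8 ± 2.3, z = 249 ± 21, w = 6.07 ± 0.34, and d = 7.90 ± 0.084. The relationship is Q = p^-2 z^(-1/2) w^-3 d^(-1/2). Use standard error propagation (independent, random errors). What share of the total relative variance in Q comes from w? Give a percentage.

(δQ/Q)² = (-2·δp/p)² + (−½·δz/z)² + (-3·δw/w)² + (−½·δd/d)²
  p term: (-2×0.116)² = 0.0540
  z term: (-0.5×0.0843)² = 0.00178
  w term: (-3×0.0560)² = 0.0282
  d term: (-0.5×0.0106)² = 2.83e-05
Total = 0.0840. Share from w = 0.0282/0.0840 = 0.336.

33.6%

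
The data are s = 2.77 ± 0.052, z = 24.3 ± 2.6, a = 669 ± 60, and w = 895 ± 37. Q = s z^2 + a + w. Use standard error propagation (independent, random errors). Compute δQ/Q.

Let p = s·z^2 = 1640. δp/p = √((1·δs/s)² + (2·δz/z)²) = √(0.000352 + 0.0458) = 0.215, so δp = 351.
Q = p + a + w: δQ = √(δp² + δa² + δw²) = √(1.23e+05 + 3600 + 1370) = 358
Q = 3200, so δQ/Q = 358/3200 = 0.112.

0.112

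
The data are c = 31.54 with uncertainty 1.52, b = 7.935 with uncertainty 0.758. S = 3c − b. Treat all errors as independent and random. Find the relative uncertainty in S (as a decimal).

S is a linear combination, so absolute uncertainties add in quadrature:
  (3·δc)² = 20.8;  (δb)² = 0.575
δS = √(21.4) = 4.62
S = 86.69, so δS/S = 4.62/86.69 = 0.0533.

0.0533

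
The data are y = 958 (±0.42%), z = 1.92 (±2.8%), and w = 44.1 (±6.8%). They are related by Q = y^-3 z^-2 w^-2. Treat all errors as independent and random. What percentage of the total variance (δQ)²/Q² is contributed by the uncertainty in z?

(δQ/Q)² = (-3·δy/y)² + (-2·δz/z)² + (-2·δw/w)²
  y term: (-3×0.00420)² = 0.000159
  z term: (-2×0.0280)² = 0.00314
  w term: (-2×0.0680)² = 0.0185
Total = 0.0218. Share from z = 0.00314/0.0218 = 0.144.

14.4%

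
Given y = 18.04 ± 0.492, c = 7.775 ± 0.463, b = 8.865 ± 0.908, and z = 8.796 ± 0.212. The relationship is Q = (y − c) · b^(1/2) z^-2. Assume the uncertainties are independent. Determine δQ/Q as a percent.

9.63%

Let u = y − c = 10.26. δu = √(δy² + δc²) = √(0.242 + 0.214) = 0.676, so δu/u = 0.0658.
Q is then a monomial in u, b, z:
δQ/Q = √((δu/u)² + (½·δb/b)² + (-2·δz/z)²) = √(0.00433 + 0.00262 + 0.00232) = 0.0963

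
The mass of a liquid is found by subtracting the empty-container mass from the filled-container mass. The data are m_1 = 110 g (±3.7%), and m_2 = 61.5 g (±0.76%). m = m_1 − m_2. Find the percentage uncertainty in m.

8.45%

Absolute uncertainties add in quadrature for a linear combination:
  (δm_1)² = 16.6;  (δm_2)² = 0.218
δm = √(16.8) = 4.10 g
m = 48.5 g, so δm/m = 4.10/48.5 = 0.0845.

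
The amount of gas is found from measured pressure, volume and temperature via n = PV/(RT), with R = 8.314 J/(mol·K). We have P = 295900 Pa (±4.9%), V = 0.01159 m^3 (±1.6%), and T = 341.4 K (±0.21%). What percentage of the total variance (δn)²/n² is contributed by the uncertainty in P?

(δn/n)² = (1·δP/P)² + (1·δV/V)² + (-1·δT/T)²
  P term: (1×0.0490)² = 0.00240
  V term: (1×0.0160)² = 0.000256
  T term: (-1×0.00210)² = 4.41e-06
Total = 0.00266. Share from P = 0.00240/0.00266 = 0.902.

90.2%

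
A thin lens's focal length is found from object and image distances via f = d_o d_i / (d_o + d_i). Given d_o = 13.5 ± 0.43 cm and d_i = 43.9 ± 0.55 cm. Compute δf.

0.253 cm

∂f/∂d_o = (d_i/(d_o+d_i))² = 0.585;  ∂f/∂d_i = (d_o/(d_o+d_i))² = 0.0553
δf = √((∂f/∂d_o · δd_o)² + (∂f/∂d_i · δd_i)²) = √(0.0633 + 0.000926) = 0.253 cm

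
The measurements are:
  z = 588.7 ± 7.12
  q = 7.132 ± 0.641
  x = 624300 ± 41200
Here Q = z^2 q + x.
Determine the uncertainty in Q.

Let p = z^2·q = 2.472e+06. δp/p = √((2·δz/z)² + (1·δq/q)²) = √(0.000585 + 0.00808) = 0.0931, so δp = 2.3e+05.
Q = p + x: δQ = √(δp² + δx²) = √(5.29e+10 + 1.7e+09) = 2.34e+05

2.34e+05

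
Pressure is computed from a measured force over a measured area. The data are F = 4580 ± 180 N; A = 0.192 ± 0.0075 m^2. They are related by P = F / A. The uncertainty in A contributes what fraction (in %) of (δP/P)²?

(δP/P)² = (1·δF/F)² + (-1·δA/A)²
  F term: (1×0.0393)² = 0.00154
  A term: (-1×0.0391)² = 0.00153
Total = 0.00307. Share from A = 0.00153/0.00307 = 0.497.

49.7%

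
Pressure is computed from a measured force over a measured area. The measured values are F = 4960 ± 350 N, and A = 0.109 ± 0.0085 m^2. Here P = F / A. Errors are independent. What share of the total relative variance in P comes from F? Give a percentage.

45.0%

(δP/P)² = (1·δF/F)² + (-1·δA/A)²
  F term: (1×0.0706)² = 0.00498
  A term: (-1×0.0780)² = 0.00608
Total = 0.0111. Share from F = 0.00498/0.0111 = 0.450.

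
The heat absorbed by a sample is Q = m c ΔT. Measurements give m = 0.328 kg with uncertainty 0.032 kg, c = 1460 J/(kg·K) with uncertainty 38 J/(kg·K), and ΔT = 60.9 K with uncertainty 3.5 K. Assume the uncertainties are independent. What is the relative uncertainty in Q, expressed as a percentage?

11.6%

Q is a product of powers, so relative uncertainties combine in quadrature:
  (1·δm/m)² = (1×0.0976)² = 0.00952;  (1·δc/c)² = (1×0.0260)² = 0.000677;  (1·δΔT/ΔT)² = (1×0.0575)² = 0.00330
δQ/Q = √(0.0135) = 0.116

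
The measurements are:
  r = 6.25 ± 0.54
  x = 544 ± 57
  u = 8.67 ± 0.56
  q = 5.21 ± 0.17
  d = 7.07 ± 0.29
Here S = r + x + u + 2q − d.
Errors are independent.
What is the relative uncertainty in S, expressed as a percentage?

10.1%

Sums and differences: (δS)² = Σ (cᵢ δxᵢ)².
  (δr)² = 0.292;  (δx)² = 3250;  (δu)² = 0.314;  (2·δq)² = 0.116;  (δd)² = 0.0841
δS = √(3250) = 57.0
S = 562, so δS/S = 57.0/562 = 0.101.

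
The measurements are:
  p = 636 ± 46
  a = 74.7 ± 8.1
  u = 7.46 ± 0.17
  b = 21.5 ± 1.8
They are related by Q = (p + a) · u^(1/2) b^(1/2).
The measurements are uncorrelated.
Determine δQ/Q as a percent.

Let w = p + a = 711. δw = √(δp² + δa²) = √(2120 + 65.6) = 46.7, so δw/w = 0.0657.
Q is then a monomial in w, u, b:
δQ/Q = √((δw/w)² + (½·δu/u)² + (½·δb/b)²) = √(0.00432 + 0.000130 + 0.00175) = 0.0787

7.87%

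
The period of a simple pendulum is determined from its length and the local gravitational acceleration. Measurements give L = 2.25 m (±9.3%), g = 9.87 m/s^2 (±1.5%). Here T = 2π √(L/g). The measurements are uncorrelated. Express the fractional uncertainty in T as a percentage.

T is a product of powers, so relative uncertainties combine in quadrature:
  (½·δL/L)² = (0.5×0.0930)² = 0.00216;  (−½·δg/g)² = (-0.5×0.0150)² = 5.62e-05
δT/T = √(0.00222) = 0.0471

4.71%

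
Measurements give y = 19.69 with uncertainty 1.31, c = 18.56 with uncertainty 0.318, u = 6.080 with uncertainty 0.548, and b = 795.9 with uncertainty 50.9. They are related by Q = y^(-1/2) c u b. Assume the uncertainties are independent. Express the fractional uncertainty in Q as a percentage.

For a monomial Q ∝ y^(-1/2), c, u, b, fractional errors add in quadrature:
  (−½·δy/y)² = (-0.5×0.0665)² = 0.00111;  (1·δc/c)² = (1×0.0171)² = 0.000294;  (1·δu/u)² = (1×0.0901)² = 0.00812;  (1·δb/b)² = (1×0.0640)² = 0.00409
δQ/Q = √(0.0136) = 0.117

11.7%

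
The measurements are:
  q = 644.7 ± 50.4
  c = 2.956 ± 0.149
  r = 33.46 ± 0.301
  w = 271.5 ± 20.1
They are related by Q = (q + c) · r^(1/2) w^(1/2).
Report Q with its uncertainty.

Let u = q + c = 647.7. δu = √(δq² + δc²) = √(2540 + 0.0222) = 50.4, so δu/u = 0.0778.
Q is then a monomial in u, r, w:
δQ/Q = √((δu/u)² + (½·δr/r)² + (½·δw/w)²) = √(0.00606 + 2.02e-05 + 0.00137) = 0.0863
Q = 61730, so δQ = 0.0863 × 61730 = 5330.

61730 ± 5330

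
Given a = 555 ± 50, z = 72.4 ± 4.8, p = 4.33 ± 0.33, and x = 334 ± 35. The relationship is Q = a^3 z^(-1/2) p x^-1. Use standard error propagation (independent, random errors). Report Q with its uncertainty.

Each factor contributes (exponent × relative error)² to (δQ/Q)²:
  (3·δa/a)² = (3×0.0901)² = 0.0730;  (−½·δz/z)² = (-0.5×0.0663)² = 0.00110;  (1·δp/p)² = (1×0.0762)² = 0.00581;  (-1·δx/x)² = (-1×0.105)² = 0.0110
δQ/Q = √(0.0909) = 0.302
Q = 2.6e+05, so δQ = 0.302 × 2.6e+05 = 78500.

(2.60 ± 0.785) × 10^5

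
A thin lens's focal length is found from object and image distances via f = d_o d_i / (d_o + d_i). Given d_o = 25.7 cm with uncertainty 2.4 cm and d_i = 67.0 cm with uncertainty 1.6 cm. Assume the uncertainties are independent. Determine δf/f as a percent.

∂f/∂d_o = (d_i/(d_o+d_i))² = 0.522;  ∂f/∂d_i = (d_o/(d_o+d_i))² = 0.0769
δf = √((∂f/∂d_o · δd_o)² + (∂f/∂d_i · δd_i)²) = √(1.57 + 0.0151) = 1.26 cm
f = 18.6 cm, so δf/f = 1.26/18.6 = 0.0678.

6.78%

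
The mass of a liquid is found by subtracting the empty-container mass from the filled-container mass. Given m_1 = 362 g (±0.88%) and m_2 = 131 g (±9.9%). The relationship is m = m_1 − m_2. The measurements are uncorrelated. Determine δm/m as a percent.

5.78%

Sums and differences: (δm)² = Σ (cᵢ δxᵢ)².
  (δm_1)² = 10.1;  (δm_2)² = 168
δm = √(178) = 13.4 g
m = 231 g, so δm/m = 13.4/231 = 0.0578.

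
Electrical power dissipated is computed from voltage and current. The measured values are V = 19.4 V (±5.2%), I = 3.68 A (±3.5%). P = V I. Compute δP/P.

For a monomial P ∝ V, I, fractional errors add in quadrature:
  (1·δV/V)² = (1×0.0520)² = 0.00270;  (1·δI/I)² = (1×0.0350)² = 0.00123
δP/P = √(0.00393) = 0.0627

0.0627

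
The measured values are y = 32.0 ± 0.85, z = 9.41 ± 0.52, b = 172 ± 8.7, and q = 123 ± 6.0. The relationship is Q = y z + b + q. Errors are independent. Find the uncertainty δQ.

Let p = y·z = 301. δp/p = √((1·δy/y)² + (1·δz/z)²) = √(0.000706 + 0.00305) = 0.0613, so δp = 18.5.
Q = p + b + q: δQ = √(δp² + δb² + δq²) = √(341 + 75.7 + 36.0) = 21.3

21.3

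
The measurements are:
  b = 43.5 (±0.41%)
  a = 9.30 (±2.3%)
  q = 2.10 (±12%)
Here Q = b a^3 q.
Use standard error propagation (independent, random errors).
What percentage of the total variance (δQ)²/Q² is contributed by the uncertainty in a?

(δQ/Q)² = (1·δb/b)² + (3·δa/a)² + (1·δq/q)²
  b term: (1×0.00410)² = 1.68e-05
  a term: (3×0.0230)² = 0.00476
  q term: (1×0.120)² = 0.0144
Total = 0.0192. Share from a = 0.00476/0.0192 = 0.248.

24.8%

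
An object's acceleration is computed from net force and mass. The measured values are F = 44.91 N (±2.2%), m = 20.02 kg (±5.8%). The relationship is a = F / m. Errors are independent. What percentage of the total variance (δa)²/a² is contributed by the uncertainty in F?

12.6%

(δa/a)² = (1·δF/F)² + (-1·δm/m)²
  F term: (1×0.0220)² = 0.000484
  m term: (-1×0.0580)² = 0.00336
Total = 0.00385. Share from F = 0.000484/0.00385 = 0.126.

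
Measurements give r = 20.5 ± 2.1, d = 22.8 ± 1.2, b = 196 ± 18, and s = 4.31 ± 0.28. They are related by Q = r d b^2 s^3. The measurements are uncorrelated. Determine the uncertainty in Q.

4.19e+08

Q is a product of powers, so relative uncertainties combine in quadrature:
  (1·δr/r)² = (1×0.102)² = 0.0105;  (1·δd/d)² = (1×0.0526)² = 0.00277;  (2·δb/b)² = (2×0.0918)² = 0.0337;  (3·δs/s)² = (3×0.0650)² = 0.0380
δQ/Q = √(0.0850) = 0.292
Q = 1.44e+09, so δQ = 0.292 × 1.44e+09 = 4.19e+08.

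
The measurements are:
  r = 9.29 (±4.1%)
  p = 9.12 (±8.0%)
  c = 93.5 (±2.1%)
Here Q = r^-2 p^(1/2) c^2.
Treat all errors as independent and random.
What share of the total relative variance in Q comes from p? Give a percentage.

(δQ/Q)² = (-2·δr/r)² + (½·δp/p)² + (2·δc/c)²
  r term: (-2×0.0410)² = 0.00672
  p term: (0.5×0.0800)² = 0.00160
  c term: (2×0.0210)² = 0.00176
Total = 0.0101. Share from p = 0.00160/0.0101 = 0.159.

15.9%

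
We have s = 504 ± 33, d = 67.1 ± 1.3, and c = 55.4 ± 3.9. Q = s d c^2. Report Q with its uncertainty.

(1.04 ± 0.162) × 10^8

Relative error in a monomial: (δQ/Q)² = Σ (nᵢ · δxᵢ/xᵢ)².
  (1·δs/s)² = (1×0.0655)² = 0.00429;  (1·δd/d)² = (1×0.0194)² = 0.000375;  (2·δc/c)² = (2×0.0704)² = 0.0198
δQ/Q = √(0.0245) = 0.156
Q = 1.04e+08, so δQ = 0.156 × 1.04e+08 = 1.62e+07.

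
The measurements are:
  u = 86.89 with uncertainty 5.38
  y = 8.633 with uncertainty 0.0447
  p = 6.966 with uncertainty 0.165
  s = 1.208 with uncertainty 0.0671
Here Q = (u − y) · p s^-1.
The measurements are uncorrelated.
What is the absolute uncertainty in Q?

41.3

Let w = u − y = 78.26. δw = √(δu² + δy²) = √(28.9 + 0.00200) = 5.38, so δw/w = 0.0688.
Q is then a monomial in w, p, s:
δQ/Q = √((δw/w)² + (1·δp/p)² + (-1·δs/s)²) = √(0.00473 + 0.000561 + 0.00309) = 0.0915
Q = 451.3, so δQ = 0.0915 × 451.3 = 41.3.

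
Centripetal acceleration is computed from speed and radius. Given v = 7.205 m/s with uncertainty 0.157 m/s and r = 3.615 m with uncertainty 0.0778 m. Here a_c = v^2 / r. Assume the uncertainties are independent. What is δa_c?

a_c is a product of powers, so relative uncertainties combine in quadrature:
  (2·δv/v)² = (2×0.0218)² = 0.00190;  (-1·δr/r)² = (-1×0.0215)² = 0.000463
δa_c/a_c = √(0.00236) = 0.0486
a_c = 14.36 m/s^2, so δa_c = 0.0486 × 14.36 = 0.698 m/s^2.

0.698 m/s^2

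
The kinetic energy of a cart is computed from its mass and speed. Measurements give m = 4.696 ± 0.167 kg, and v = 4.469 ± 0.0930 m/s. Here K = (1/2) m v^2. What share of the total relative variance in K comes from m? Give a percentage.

42.2%

(δK/K)² = (1·δm/m)² + (2·δv/v)²
  m term: (1×0.0356)² = 0.00126
  v term: (2×0.0208)² = 0.00173
Total = 0.00300. Share from m = 0.00126/0.00300 = 0.422.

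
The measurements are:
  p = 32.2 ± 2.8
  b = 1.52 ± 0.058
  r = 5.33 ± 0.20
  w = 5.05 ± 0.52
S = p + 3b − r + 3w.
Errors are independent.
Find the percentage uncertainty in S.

6.90%

Absolute uncertainties add in quadrature for a linear combination:
  (δp)² = 7.84;  (3·δb)² = 0.0303;  (δr)² = 0.0400;  (3·δw)² = 2.43
δS = √(10.3) = 3.22
S = 46.6, so δS/S = 3.22/46.6 = 0.0690.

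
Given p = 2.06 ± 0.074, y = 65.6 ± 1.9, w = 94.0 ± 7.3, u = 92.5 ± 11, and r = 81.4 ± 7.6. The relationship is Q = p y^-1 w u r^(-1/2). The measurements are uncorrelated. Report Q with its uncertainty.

Since Q is a product/quotient, work with relative uncertainties:
  (1·δp/p)² = (1×0.0359)² = 0.00129;  (-1·δy/y)² = (-1×0.0290)² = 0.000839;  (1·δw/w)² = (1×0.0777)² = 0.00603;  (1·δu/u)² = (1×0.119)² = 0.0141;  (−½·δr/r)² = (-0.5×0.0934)² = 0.00218
δQ/Q = √(0.0245) = 0.156
Q = 30.3, so δQ = 0.156 × 30.3 = 4.74.

30.3 ± 4.74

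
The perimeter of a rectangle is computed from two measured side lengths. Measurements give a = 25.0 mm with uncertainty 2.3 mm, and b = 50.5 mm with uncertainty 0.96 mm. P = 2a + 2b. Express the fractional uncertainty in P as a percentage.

3.30%

P is a linear combination, so absolute uncertainties add in quadrature:
  (2·δa)² = 21.2;  (2·δb)² = 3.69
δP = √(24.8) = 4.98 mm
P = 151 mm, so δP/P = 4.98/151 = 0.0330.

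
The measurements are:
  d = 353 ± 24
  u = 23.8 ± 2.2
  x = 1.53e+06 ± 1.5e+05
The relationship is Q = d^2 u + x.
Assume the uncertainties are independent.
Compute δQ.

5.1e+05

Let p = d^2·u = 2.97e+06. δp/p = √((2·δd/d)² + (1·δu/u)²) = √(0.0185 + 0.00854) = 0.164, so δp = 4.88e+05.
Q = p + x: δQ = √(δp² + δx²) = √(2.38e+11 + 2.25e+10) = 5.1e+05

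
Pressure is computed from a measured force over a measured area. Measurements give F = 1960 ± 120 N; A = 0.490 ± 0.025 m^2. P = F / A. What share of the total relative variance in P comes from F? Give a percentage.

(δP/P)² = (1·δF/F)² + (-1·δA/A)²
  F term: (1×0.0612)² = 0.00375
  A term: (-1×0.0510)² = 0.00260
Total = 0.00635. Share from F = 0.00375/0.00635 = 0.590.

59.0%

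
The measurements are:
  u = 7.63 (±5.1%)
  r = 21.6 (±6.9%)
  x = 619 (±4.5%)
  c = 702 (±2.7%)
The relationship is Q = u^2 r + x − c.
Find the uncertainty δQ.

158

Let p = u^2·r = 1260. δp/p = √((2·δu/u)² + (1·δr/r)²) = √(0.0104 + 0.00476) = 0.123, so δp = 155.
Q = p + x − c: δQ = √(δp² + δx² + δc²) = √(24000 + 776 + 359) = 158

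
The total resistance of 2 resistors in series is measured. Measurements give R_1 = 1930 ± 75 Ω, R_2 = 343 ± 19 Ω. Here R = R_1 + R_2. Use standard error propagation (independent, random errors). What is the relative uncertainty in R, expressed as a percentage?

3.40%

R is a linear combination, so absolute uncertainties add in quadrature:
  (δR_1)² = 5620;  (δR_2)² = 361
δR = √(5990) = 77.4 Ω
R = 2270 Ω, so δR/R = 77.4/2270 = 0.0340.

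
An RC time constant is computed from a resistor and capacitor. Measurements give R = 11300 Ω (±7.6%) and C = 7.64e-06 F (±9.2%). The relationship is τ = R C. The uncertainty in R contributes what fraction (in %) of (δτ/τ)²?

40.6%

(δτ/τ)² = (1·δR/R)² + (1·δC/C)²
  R term: (1×0.0760)² = 0.00578
  C term: (1×0.0920)² = 0.00846
Total = 0.0142. Share from R = 0.00578/0.0142 = 0.406.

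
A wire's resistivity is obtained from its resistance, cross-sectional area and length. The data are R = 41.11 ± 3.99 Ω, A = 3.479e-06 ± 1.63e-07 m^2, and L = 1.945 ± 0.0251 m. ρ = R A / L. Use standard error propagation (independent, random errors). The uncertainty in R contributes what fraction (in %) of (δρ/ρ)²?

80.0%

(δρ/ρ)² = (1·δR/R)² + (1·δA/A)² + (-1·δL/L)²
  R term: (1×0.0971)² = 0.00942
  A term: (1×0.0469)² = 0.00220
  L term: (-1×0.0129)² = 0.000167
Total = 0.0118. Share from R = 0.00942/0.0118 = 0.800.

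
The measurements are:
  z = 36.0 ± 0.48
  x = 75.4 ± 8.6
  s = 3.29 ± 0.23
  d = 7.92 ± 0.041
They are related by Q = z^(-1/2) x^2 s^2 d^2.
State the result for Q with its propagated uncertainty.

(6.43 ± 1.72) × 10^5

Q is a product of powers, so relative uncertainties combine in quadrature:
  (−½·δz/z)² = (-0.5×0.0133)² = 4.44e-05;  (2·δx/x)² = (2×0.114)² = 0.0520;  (2·δs/s)² = (2×0.0699)² = 0.0195;  (2·δd/d)² = (2×0.00518)² = 0.000107
δQ/Q = √(0.0717) = 0.268
Q = 6.43e+05, so δQ = 0.268 × 6.43e+05 = 1.72e+05.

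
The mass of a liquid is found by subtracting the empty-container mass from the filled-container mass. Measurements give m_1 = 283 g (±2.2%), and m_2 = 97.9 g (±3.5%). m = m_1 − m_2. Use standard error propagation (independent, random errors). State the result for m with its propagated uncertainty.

Absolute uncertainties add in quadrature for a linear combination:
  (δm_1)² = 38.8;  (δm_2)² = 11.7
δm = √(50.5) = 7.11 g
m = 185 g.

185 ± 7.11 g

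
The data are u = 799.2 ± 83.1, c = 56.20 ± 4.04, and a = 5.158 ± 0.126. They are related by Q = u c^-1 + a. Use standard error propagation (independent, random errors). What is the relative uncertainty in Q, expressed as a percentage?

9.30%

Let p = u·c^-1 = 14.22. δp/p = √((1·δu/u)² + (-1·δc/c)²) = √(0.0108 + 0.00517) = 0.126, so δp = 1.80.
Q = p + a: δQ = √(δp² + δa²) = √(3.23 + 0.0159) = 1.80
Q = 19.38, so δQ/Q = 1.80/19.38 = 0.0930.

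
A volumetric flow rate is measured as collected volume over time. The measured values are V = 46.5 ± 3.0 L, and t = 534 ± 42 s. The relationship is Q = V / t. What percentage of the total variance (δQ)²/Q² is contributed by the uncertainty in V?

40.2%

(δQ/Q)² = (1·δV/V)² + (-1·δt/t)²
  V term: (1×0.0645)² = 0.00416
  t term: (-1×0.0787)² = 0.00619
Total = 0.0103. Share from V = 0.00416/0.0103 = 0.402.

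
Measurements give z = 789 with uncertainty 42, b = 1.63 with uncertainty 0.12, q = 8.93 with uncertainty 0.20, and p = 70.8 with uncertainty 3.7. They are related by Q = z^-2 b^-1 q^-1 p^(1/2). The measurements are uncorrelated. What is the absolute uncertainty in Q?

1.24e-07

Relative error in a monomial: (δQ/Q)² = Σ (nᵢ · δxᵢ/xᵢ)².
  (-2·δz/z)² = (-2×0.0532)² = 0.0113;  (-1·δb/b)² = (-1×0.0736)² = 0.00542;  (-1·δq/q)² = (-1×0.0224)² = 0.000502;  (½·δp/p)² = (0.5×0.0523)² = 0.000683
δQ/Q = √(0.0179) = 0.134
Q = 9.29e-07, so δQ = 0.134 × 9.29e-07 = 1.24e-07.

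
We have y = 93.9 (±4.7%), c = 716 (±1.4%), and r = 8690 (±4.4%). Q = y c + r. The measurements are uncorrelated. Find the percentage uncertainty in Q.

4.37%

Let p = y·c = 67200. δp/p = √((1·δy/y)² + (1·δc/c)²) = √(0.00221 + 0.000196) = 0.0490, so δp = 3300.
Q = p + r: δQ = √(δp² + δr²) = √(1.09e+07 + 1.46e+05) = 3320
Q = 75900, so δQ/Q = 3320/75900 = 0.0437.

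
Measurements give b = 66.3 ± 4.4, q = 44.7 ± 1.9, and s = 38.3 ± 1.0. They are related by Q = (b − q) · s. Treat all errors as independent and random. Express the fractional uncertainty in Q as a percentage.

22.3%

Let u = b − q = 21.6. δu = √(δb² + δq²) = √(19.4 + 3.61) = 4.79, so δu/u = 0.222.
Q is then a monomial in u, s:
δQ/Q = √((δu/u)² + (1·δs/s)²) = √(0.0492 + 0.000682) = 0.223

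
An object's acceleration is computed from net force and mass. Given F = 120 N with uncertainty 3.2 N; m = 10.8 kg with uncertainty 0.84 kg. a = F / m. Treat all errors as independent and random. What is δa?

0.914 m/s^2

Relative error in a monomial: (δa/a)² = Σ (nᵢ · δxᵢ/xᵢ)².
  (1·δF/F)² = (1×0.0267)² = 0.000711;  (-1·δm/m)² = (-1×0.0778)² = 0.00605
δa/a = √(0.00676) = 0.0822
a = 11.1 m/s^2, so δa = 0.0822 × 11.1 = 0.914 m/s^2.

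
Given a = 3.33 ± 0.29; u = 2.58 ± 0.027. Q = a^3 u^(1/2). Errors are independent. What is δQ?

Each factor contributes (exponent × relative error)² to (δQ/Q)²:
  (3·δa/a)² = (3×0.0871)² = 0.0683;  (½·δu/u)² = (0.5×0.0105)² = 2.74e-05
δQ/Q = √(0.0683) = 0.261
Q = 59.3, so δQ = 0.261 × 59.3 = 15.5.

15.5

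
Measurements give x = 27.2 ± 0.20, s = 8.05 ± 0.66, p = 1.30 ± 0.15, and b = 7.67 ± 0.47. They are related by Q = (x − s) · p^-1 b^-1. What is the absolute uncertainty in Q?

0.260

Let u = x − s = 19.1. δu = √(δx² + δs²) = √(0.0400 + 0.436) = 0.690, so δu/u = 0.0360.
Q is then a monomial in u, p, b:
δQ/Q = √((δu/u)² + (-1·δp/p)² + (-1·δb/b)²) = √(0.00130 + 0.0133 + 0.00375) = 0.136
Q = 1.92, so δQ = 0.136 × 1.92 = 0.260.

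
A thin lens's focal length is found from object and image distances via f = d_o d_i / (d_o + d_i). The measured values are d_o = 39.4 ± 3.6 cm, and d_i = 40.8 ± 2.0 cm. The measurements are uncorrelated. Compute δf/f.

0.0524

∂f/∂d_o = (d_i/(d_o+d_i))² = 0.259;  ∂f/∂d_i = (d_o/(d_o+d_i))² = 0.241
δf = √((∂f/∂d_o · δd_o)² + (∂f/∂d_i · δd_i)²) = √(0.868 + 0.233) = 1.05 cm
f = 20.0 cm, so δf/f = 1.05/20.0 = 0.0524.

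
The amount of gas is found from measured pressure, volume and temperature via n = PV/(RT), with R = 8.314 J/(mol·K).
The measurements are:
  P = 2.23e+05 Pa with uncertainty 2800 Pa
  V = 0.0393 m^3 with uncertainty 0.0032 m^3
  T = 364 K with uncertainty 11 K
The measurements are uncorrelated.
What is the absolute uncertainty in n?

Relative error in a monomial: (δn/n)² = Σ (nᵢ · δxᵢ/xᵢ)².
  (1·δP/P)² = (1×0.0126)² = 0.000158;  (1·δV/V)² = (1×0.0814)² = 0.00663;  (-1·δT/T)² = (-1×0.0302)² = 0.000913
δn/n = √(0.00770) = 0.0878
n = 2.90 mol, so δn = 0.0878 × 2.90 = 0.254 mol.

0.254 mol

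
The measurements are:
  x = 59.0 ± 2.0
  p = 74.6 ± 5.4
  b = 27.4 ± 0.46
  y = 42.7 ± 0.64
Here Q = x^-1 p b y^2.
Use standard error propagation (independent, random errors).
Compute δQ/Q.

For a monomial Q ∝ x^-1, p, b, y^2, fractional errors add in quadrature:
  (-1·δx/x)² = (-1×0.0339)² = 0.00115;  (1·δp/p)² = (1×0.0724)² = 0.00524;  (1·δb/b)² = (1×0.0168)² = 0.000282;  (2·δy/y)² = (2×0.0150)² = 0.000899
δQ/Q = √(0.00757) = 0.0870

0.0870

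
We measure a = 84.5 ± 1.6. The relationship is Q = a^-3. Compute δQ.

Q ∝ a^-3, so δQ/Q = |-3| · δa/a = 3 × 0.0189 = 0.0568.
Q = 1.66e-06, so δQ = 0.0568 × 1.66e-06 = 9.41e-08.

9.41e-08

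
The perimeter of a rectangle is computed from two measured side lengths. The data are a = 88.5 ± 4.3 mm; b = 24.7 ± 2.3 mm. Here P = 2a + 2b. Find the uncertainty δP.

Absolute uncertainties add in quadrature for a linear combination:
  (2·δa)² = 74.0;  (2·δb)² = 21.2
δP = √(95.1) = 9.75 mm

9.75 mm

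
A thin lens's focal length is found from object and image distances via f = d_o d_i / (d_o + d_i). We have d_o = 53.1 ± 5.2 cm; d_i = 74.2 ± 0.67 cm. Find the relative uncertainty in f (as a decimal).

∂f/∂d_o = (d_i/(d_o+d_i))² = 0.340;  ∂f/∂d_i = (d_o/(d_o+d_i))² = 0.174
δf = √((∂f/∂d_o · δd_o)² + (∂f/∂d_i · δd_i)²) = √(3.12 + 0.0136) = 1.77 cm
f = 31.0 cm, so δf/f = 1.77/31.0 = 0.0572.

0.0572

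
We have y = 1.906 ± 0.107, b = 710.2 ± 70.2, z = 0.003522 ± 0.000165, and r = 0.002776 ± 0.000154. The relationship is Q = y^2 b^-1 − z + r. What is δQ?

Let p = y^2·b^-1 = 0.005115. δp/p = √((2·δy/y)² + (-1·δb/b)²) = √(0.0126 + 0.00977) = 0.150, so δp = 0.000765.
Q = p − z + r: δQ = √(δp² + δz² + δr²) = √(5.85e-07 + 2.72e-08 + 2.37e-08) = 0.000798

0.000798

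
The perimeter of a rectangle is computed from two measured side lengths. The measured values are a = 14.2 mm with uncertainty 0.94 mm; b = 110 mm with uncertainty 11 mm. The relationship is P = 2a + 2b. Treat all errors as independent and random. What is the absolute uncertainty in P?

22.1 mm

Sums and differences: (δP)² = Σ (cᵢ δxᵢ)².
  (2·δa)² = 3.53;  (2·δb)² = 484
δP = √(488) = 22.1 mm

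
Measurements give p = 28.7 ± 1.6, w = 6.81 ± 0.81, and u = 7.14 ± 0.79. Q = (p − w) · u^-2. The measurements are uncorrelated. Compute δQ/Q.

0.236

Let h = p − w = 21.9. δh = √(δp² + δw²) = √(2.56 + 0.656) = 1.79, so δh/h = 0.0819.
Q is then a monomial in h, u:
δQ/Q = √((δh/h)² + (-2·δu/u)²) = √(0.00671 + 0.0490) = 0.236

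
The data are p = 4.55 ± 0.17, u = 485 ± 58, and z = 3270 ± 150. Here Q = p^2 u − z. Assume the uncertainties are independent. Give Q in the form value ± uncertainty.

Let w = p^2·u = 10000. δw/w = √((2·δp/p)² + (1·δu/u)²) = √(0.00558 + 0.0143) = 0.141, so δw = 1420.
Q = w − z: δQ = √(δw² + δz²) = √(2e+06 + 22500) = 1420
Q = 6770.

6770 ± 1420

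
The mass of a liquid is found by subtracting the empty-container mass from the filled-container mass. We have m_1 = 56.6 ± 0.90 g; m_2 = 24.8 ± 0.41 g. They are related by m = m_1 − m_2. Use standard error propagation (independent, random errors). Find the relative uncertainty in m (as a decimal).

0.0311

Sums and differences: (δm)² = Σ (cᵢ δxᵢ)².
  (δm_1)² = 0.810;  (δm_2)² = 0.168
δm = √(0.978) = 0.989 g
m = 31.8 g, so δm/m = 0.989/31.8 = 0.0311.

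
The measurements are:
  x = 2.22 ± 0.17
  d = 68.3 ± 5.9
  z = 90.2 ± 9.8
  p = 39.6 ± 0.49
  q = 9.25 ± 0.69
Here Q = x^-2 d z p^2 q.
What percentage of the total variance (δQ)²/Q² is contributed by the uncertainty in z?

24.1%

(δQ/Q)² = (-2·δx/x)² + (1·δd/d)² + (1·δz/z)² + (2·δp/p)² + (1·δq/q)²
  x term: (-2×0.0766)² = 0.0235
  d term: (1×0.0864)² = 0.00746
  z term: (1×0.109)² = 0.0118
  p term: (2×0.0124)² = 0.000612
  q term: (1×0.0746)² = 0.00556
Total = 0.0489. Share from z = 0.0118/0.0489 = 0.241.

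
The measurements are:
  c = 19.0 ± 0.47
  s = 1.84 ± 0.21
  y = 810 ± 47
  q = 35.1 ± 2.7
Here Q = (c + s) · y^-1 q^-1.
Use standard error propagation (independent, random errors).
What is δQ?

7.29e-05

Let u = c + s = 20.8. δu = √(δc² + δs²) = √(0.221 + 0.0441) = 0.515, so δu/u = 0.0247.
Q is then a monomial in u, y, q:
δQ/Q = √((δu/u)² + (-1·δy/y)² + (-1·δq/q)²) = √(0.000610 + 0.00337 + 0.00592) = 0.0995
Q = 0.000733, so δQ = 0.0995 × 0.000733 = 7.29e-05.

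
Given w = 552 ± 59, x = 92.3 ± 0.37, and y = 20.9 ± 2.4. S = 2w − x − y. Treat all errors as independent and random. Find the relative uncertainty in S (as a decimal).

0.119

Each term contributes (cᵢ δxᵢ)² to (δS)²:
  (2·δw)² = 13900;  (δx)² = 0.137;  (δy)² = 5.76
δS = √(13900) = 118
S = 991, so δS/S = 118/991 = 0.119.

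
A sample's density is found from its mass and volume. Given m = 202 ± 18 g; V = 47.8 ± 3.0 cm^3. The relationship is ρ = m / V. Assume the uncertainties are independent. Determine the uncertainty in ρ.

Since ρ is a product/quotient, work with relative uncertainties:
  (1·δm/m)² = (1×0.0891)² = 0.00794;  (-1·δV/V)² = (-1×0.0628)² = 0.00394
δρ/ρ = √(0.0119) = 0.109
ρ = 4.23 g/cm^3, so δρ = 0.109 × 4.23 = 0.461 g/cm^3.

0.461 g/cm^3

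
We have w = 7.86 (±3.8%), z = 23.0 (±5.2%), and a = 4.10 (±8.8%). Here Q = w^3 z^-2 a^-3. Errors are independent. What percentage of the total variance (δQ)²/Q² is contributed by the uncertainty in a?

74.5%

(δQ/Q)² = (3·δw/w)² + (-2·δz/z)² + (-3·δa/a)²
  w term: (3×0.0380)² = 0.0130
  z term: (-2×0.0520)² = 0.0108
  a term: (-3×0.0880)² = 0.0697
Total = 0.0935. Share from a = 0.0697/0.0935 = 0.745.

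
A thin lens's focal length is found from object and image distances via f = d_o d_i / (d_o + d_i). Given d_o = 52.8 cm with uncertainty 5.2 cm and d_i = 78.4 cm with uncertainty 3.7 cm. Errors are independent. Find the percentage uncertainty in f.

∂f/∂d_o = (d_i/(d_o+d_i))² = 0.357;  ∂f/∂d_i = (d_o/(d_o+d_i))² = 0.162
δf = √((∂f/∂d_o · δd_o)² + (∂f/∂d_i · δd_i)²) = √(3.45 + 0.359) = 1.95 cm
f = 31.6 cm, so δf/f = 1.95/31.6 = 0.0618.

6.18%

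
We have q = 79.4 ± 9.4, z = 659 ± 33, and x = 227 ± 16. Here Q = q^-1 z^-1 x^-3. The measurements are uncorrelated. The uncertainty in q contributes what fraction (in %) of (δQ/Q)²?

(δQ/Q)² = (-1·δq/q)² + (-1·δz/z)² + (-3·δx/x)²
  q term: (-1×0.118)² = 0.0140
  z term: (-1×0.0501)² = 0.00251
  x term: (-3×0.0705)² = 0.0447
Total = 0.0612. Share from q = 0.0140/0.0612 = 0.229.

22.9%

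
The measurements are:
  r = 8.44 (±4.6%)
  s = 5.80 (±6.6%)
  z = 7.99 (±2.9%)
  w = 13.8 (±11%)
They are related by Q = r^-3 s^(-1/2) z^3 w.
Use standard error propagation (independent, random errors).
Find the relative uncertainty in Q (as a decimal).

0.200

Q is a product of powers, so relative uncertainties combine in quadrature:
  (-3·δr/r)² = (-3×0.0460)² = 0.0190;  (−½·δs/s)² = (-0.5×0.0660)² = 0.00109;  (3·δz/z)² = (3×0.0290)² = 0.00757;  (1·δw/w)² = (1×0.110)² = 0.0121
δQ/Q = √(0.0398) = 0.200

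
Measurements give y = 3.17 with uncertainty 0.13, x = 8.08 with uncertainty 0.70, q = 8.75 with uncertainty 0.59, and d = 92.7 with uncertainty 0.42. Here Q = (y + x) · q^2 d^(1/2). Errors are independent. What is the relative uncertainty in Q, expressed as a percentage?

14.9%

Let u = y + x = 11.2. δu = √(δy² + δx²) = √(0.0169 + 0.490) = 0.712, so δu/u = 0.0633.
Q is then a monomial in u, q, d:
δQ/Q = √((δu/u)² + (2·δq/q)² + (½·δd/d)²) = √(0.00401 + 0.0182 + 5.13e-06) = 0.149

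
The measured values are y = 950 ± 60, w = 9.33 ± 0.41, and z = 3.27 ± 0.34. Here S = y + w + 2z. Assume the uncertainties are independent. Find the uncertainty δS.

60.0

Sums and differences: (δS)² = Σ (cᵢ δxᵢ)².
  (δy)² = 3600;  (δw)² = 0.168;  (2·δz)² = 0.462
δS = √(3600) = 60.0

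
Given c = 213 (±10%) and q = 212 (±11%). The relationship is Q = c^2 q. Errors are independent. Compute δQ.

2.2e+06

Each factor contributes (exponent × relative error)² to (δQ/Q)²:
  (2·δc/c)² = (2×0.100)² = 0.0400;  (1·δq/q)² = (1×0.110)² = 0.0121
δQ/Q = √(0.0521) = 0.228
Q = 9.62e+06, so δQ = 0.228 × 9.62e+06 = 2.2e+06.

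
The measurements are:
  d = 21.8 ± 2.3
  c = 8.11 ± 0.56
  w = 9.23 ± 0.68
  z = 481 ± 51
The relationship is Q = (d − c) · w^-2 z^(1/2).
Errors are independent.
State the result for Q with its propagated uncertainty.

Let u = d − c = 13.7. δu = √(δd² + δc²) = √(5.29 + 0.314) = 2.37, so δu/u = 0.173.
Q is then a monomial in u, w, z:
δQ/Q = √((δu/u)² + (-2·δw/w)² + (½·δz/z)²) = √(0.0299 + 0.0217 + 0.00281) = 0.233
Q = 3.52, so δQ = 0.233 × 3.52 = 0.822.

3.52 ± 0.822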